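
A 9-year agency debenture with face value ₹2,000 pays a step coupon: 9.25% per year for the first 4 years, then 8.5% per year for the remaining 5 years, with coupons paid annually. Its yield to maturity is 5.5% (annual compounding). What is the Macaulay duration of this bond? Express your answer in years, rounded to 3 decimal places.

Periodic yield y = 0.055. Discount each cash flow and weight by its year:
  t   CF        PV=CF/(1+0.055)^t    t·PV
  1       185.00       175.3555       175.3555
  2       185.00       166.2137       332.4274
  3       185.00       157.5485       472.6456
  4       185.00       149.3351       597.3404
  5       170.00       130.0728       650.3642
  6       170.00       123.2918       739.7507
  7       170.00       116.8643       818.0498
  8       170.00       110.7718       886.1745
  9     2,170.00     1,340.2555    12,062.2995
  Σ                  2,469.7090    16,734.4075
Price P = Σ PV = 2,469.7090.
Macaulay duration = Σ(t·PV) / P = 16,734.4075 / 2,469.7090 = 6.77586 years.

6.776 years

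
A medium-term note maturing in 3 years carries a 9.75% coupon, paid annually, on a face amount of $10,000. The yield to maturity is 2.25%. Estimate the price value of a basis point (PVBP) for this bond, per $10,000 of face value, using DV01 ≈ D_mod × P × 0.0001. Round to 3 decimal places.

$3.288

Periodic yield y = 0.0225.
  t   CF        PV=CF/(1+0.0225)^t    t·PV
  1       975.00       953.5452       953.5452
  2       975.00       932.5626     1,865.1251
  3    10,975.00    10,266.3148    30,798.9445
  Σ                 12,152.4226    33,617.6149
P = 12,152.4226; D_Mac = 2.76633 yrs; D_mod = 2.70546 yrs.
DV01 ≈ 2.70546 × 12,152.4226 × 0.0001 = 3.287786.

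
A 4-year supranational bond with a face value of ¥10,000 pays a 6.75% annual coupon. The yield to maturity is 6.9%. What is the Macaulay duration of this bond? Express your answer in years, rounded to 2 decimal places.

3.64 years

Periodic yield y = 0.069. Discount each cash flow and weight by its year:
  t   CF        PV=CF/(1+0.069)^t    t·PV
  1       675.00       631.4312       631.4312
  2       675.00       590.6747     1,181.3494
  3       675.00       552.5488     1,657.6465
  4    10,675.00     8,174.4222    32,697.6887
  Σ                  9,949.0769    36,168.1157
Price P = Σ PV = 9,949.0769.
Macaulay duration = Σ(t·PV) / P = 36,168.1157 / 9,949.0769 = 3.63532 years.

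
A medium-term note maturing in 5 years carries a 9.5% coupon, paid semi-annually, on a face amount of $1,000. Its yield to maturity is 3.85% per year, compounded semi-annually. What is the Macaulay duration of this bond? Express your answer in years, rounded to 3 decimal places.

4.205 years

Periodic yield y = 0.01925. Discount each cash flow and weight by its period:
  t   CF        PV=CF/(1+0.01925)^t    t·PV
  1        47.50        46.6029        46.6029
  2        47.50        45.7227        91.4455
  3        47.50        44.8592       134.5776
  4        47.50        44.0120       176.0478
  5        47.50        43.1807       215.9037
  6        47.50        42.3652       254.1912
  7        47.50        41.5651       290.9555
  8        47.50        40.7801       326.2405
  9        47.50        40.0099       360.0888
  10    1,047.50       865.6590     8,656.5896
  Σ                  1,254.7567    10,552.6431
Price P = Σ PV = 1,254.7567.
Macaulay duration = Σ(t·PV) / P = 10,552.6431 / 1,254.7567 = 8.41011 half-year periods.
In years: 8.41011 / 2 = 4.20506 years.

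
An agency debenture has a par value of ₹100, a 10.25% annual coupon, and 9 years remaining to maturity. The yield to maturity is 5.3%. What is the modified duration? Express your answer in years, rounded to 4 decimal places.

6.3460 years

Periodic yield y = 0.053. First find Macaulay duration:
  t   CF        PV=CF/(1+0.053)^t    t·PV
  1        10.25         9.7341         9.7341
  2        10.25         9.2442        18.4883
  3        10.25         8.7789        26.3366
  4        10.25         8.3370        33.3480
  5        10.25         7.9174        39.5869
  6        10.25         7.5189        45.1133
  7        10.25         7.1404        49.9831
  8        10.25         6.7810        54.2484
  9       110.25        69.2665       623.3985
  Σ                    134.7184       900.2374
P = 134.7184; Macaulay duration = 900.2374 / 134.7184 = 6.68236 years.
Modified duration = D_Mac / (1 + y) = 6.68236 / 1.053 = 6.34602 years.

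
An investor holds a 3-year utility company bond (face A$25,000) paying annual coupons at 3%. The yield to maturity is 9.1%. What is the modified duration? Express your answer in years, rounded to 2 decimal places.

Periodic yield y = 0.091. First find Macaulay duration:
  t   CF        PV=CF/(1+0.091)^t    t·PV
  1       750.00       687.4427       687.4427
  2       750.00       630.1033     1,260.2066
  3    25,750.00    19,829.0990    59,487.2971
  Σ                 21,146.6450    61,434.9464
P = 21,146.6450; Macaulay duration = 61,434.9464 / 21,146.6450 = 2.90519 years.
Modified duration = D_Mac / (1 + y) = 2.90519 / 1.091 = 2.66287 years.

2.66 years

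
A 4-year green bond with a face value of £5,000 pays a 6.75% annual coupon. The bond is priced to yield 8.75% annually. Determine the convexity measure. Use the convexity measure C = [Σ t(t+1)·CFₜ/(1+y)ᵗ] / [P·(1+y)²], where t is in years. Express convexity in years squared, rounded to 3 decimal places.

With y = 0.0875:
  t   CF        PV=CF/(1+0.0875)^t    t·PV        t(t+1)·PV
  1       337.50       310.3448       310.3448         620.6897
  2       337.50       285.3746       570.7491       1,712.2473
  3       337.50       262.4134       787.2401       3,148.9606
  4     5,337.50     3,816.1095    15,264.4379      76,322.1896
  Σ                  4,674.2422    16,932.7720      81,804.0872
P = 4,674.2422.
Convexity = Σ t(t+1)·PV / [P·(1+y)²] = 81,804.0872 / (4,674.2422 × 1.182656) = 14.79808.

14.798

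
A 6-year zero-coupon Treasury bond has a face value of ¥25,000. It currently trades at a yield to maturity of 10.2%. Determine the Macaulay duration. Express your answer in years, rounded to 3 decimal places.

6.000 years

A zero-coupon bond has a single cash flow at maturity, so its Macaulay duration equals its maturity: 6 years.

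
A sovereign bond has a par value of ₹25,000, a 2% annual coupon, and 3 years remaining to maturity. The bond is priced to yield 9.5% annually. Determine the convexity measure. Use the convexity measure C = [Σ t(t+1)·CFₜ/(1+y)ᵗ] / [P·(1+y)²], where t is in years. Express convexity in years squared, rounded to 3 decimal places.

With y = 0.095:
  t   CF        PV=CF/(1+0.095)^t    t·PV        t(t+1)·PV
  1       500.00       456.6210       456.6210         913.2420
  2       500.00       417.0055       834.0110       2,502.0329
  3    25,500.00    19,422.1732    58,266.5196     233,066.0785
  Σ                 20,295.7997    59,557.1516     236,481.3534
P = 20,295.7997.
Convexity = Σ t(t+1)·PV / [P·(1+y)²] = 236,481.3534 / (20,295.7997 × 1.199025) = 9.71768.

9.718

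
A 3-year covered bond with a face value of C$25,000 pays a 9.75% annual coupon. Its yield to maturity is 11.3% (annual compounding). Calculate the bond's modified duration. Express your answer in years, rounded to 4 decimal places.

2.4584 years

Periodic yield y = 0.113. First find Macaulay duration:
  t   CF        PV=CF/(1+0.113)^t    t·PV
  1     2,437.50     2,190.0270     2,190.0270
  2     2,437.50     1,967.6792     3,935.3584
  3    27,437.50    19,900.2735    59,700.8204
  Σ                 24,057.9796    65,826.2058
P = 24,057.9796; Macaulay duration = 65,826.2058 / 24,057.9796 = 2.73615 years.
Modified duration = D_Mac / (1 + y) = 2.73615 / 1.113 = 2.45835 years.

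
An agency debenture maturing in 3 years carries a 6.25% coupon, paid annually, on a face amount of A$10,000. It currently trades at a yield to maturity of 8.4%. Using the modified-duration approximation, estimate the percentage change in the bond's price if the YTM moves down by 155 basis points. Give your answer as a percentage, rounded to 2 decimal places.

+4.03%

Periodic yield y = 0.084. Modified duration first:
  t   CF        PV=CF/(1+0.084)^t    t·PV
  1       625.00       576.5683       576.5683
  2       625.00       531.8895     1,063.7791
  3    10,625.00     8,341.4412    25,024.3236
  Σ                  9,449.8990    26,664.6709
P = 9,449.8990; D_Mac = 2.82169 yrs; D_mod = 2.82169/(1+0.084) = 2.60303 yrs.
ΔP/P ≈ -D_mod · Δy = -2.60303 × (-0.0155) = +0.040347 = +4.0347%.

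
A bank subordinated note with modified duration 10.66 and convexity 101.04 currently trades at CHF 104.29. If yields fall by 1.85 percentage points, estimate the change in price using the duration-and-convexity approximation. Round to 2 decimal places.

+CHF 22.37

Duration effect: -D_mod·Δy = -10.66 × (-0.0185) = +0.197210
Convexity effect: ½·C·(Δy)² = 0.5 × 101.04 × (-0.0185)² = +0.01729047
ΔP/P ≈ +0.197210 + 0.01729047 = +0.21450047
ΔP ≈ 104.29 × (+0.21450047) = +22.3702540163.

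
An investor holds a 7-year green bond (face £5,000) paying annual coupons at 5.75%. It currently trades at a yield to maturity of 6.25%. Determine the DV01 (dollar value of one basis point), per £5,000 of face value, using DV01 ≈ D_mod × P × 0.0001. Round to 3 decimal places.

Periodic yield y = 0.0625.
  t   CF        PV=CF/(1+0.0625)^t    t·PV
  1       287.50       270.5882       270.5882
  2       287.50       254.6713       509.3426
  3       287.50       239.6906       719.0719
  4       287.50       225.5912       902.3647
  5       287.50       212.3211     1,061.6055
  6       287.50       199.8316     1,198.9897
  7     5,287.50     3,458.9781    24,212.8465
  Σ                  4,861.6721    28,874.8091
P = 4,861.6721; D_Mac = 5.93928 yrs; D_mod = 5.58991 yrs.
DV01 ≈ 5.58991 × 4,861.6721 × 0.0001 = 2.717629.

£2.718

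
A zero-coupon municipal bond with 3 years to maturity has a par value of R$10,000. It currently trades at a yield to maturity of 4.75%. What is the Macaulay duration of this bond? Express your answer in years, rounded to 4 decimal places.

A zero-coupon bond has a single cash flow at maturity, so its Macaulay duration equals its maturity: 3 years.

3.0000 years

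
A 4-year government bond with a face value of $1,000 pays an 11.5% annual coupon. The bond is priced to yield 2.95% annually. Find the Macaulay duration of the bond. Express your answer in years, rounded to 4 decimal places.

3.5012 years

Periodic yield y = 0.0295. Discount each cash flow and weight by its year:
  t   CF        PV=CF/(1+0.0295)^t    t·PV
  1       115.00       111.7047       111.7047
  2       115.00       108.5038       217.0077
  3       115.00       105.3947       316.1841
  4     1,115.00       992.5890     3,970.3561
  Σ                  1,318.1923     4,615.2526
Price P = Σ PV = 1,318.1923.
Macaulay duration = Σ(t·PV) / P = 4,615.2526 / 1,318.1923 = 3.50120 years.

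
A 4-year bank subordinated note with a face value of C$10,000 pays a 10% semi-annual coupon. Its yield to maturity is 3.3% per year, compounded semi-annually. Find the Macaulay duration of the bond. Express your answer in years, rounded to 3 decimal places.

3.466 years

Periodic yield y = 0.0165. Discount each cash flow and weight by its period:
  t   CF        PV=CF/(1+0.0165)^t    t·PV
  1       500.00       491.8839       491.8839
  2       500.00       483.8996       967.7991
  3       500.00       476.0448     1,428.1345
  4       500.00       468.3176     1,873.2704
  5       500.00       460.7158     2,303.5789
  6       500.00       453.2374     2,719.4242
  7       500.00       445.8803     3,121.1624
  8    10,500.00     9,211.4974    73,691.9794
  Σ                 12,491.4768    86,597.2329
Price P = Σ PV = 12,491.4768.
Macaulay duration = Σ(t·PV) / P = 86,597.2329 / 12,491.4768 = 6.93251 half-year periods.
In years: 6.93251 / 2 = 3.46625 years.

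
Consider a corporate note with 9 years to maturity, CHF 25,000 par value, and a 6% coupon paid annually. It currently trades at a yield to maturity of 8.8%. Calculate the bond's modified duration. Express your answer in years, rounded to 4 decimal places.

6.4437 years

Periodic yield y = 0.088. First find Macaulay duration:
  t   CF        PV=CF/(1+0.088)^t    t·PV
  1     1,500.00     1,378.6765     1,378.6765
  2     1,500.00     1,267.1659     2,534.3317
  3     1,500.00     1,164.6745     3,494.0235
  4     1,500.00     1,070.4729     4,281.8916
  5     1,500.00       983.8905     4,919.4527
  6     1,500.00       904.3112     5,425.8669
  7     1,500.00       831.1683     5,818.1784
  8     1,500.00       763.9415     6,111.5319
  9    26,500.00    12,404.6871   111,642.1843
  Σ                 20,768.9884   145,606.1376
P = 20,768.9884; Macaulay duration = 145,606.1376 / 20,768.9884 = 7.01075 years.
Modified duration = D_Mac / (1 + y) = 7.01075 / 1.088 = 6.44370 years.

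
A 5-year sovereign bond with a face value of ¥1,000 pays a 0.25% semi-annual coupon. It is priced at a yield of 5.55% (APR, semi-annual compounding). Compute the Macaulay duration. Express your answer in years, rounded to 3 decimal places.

Periodic yield y = 0.02775. Discount each cash flow and weight by its period:
  t   CF        PV=CF/(1+0.02775)^t    t·PV
  1         1.25         1.2162         1.2162
  2         1.25         1.1834         2.3668
  3         1.25         1.1515         3.4544
  4         1.25         1.1204         4.4815
  5         1.25         1.0901         5.4506
  6         1.25         1.0607         6.3641
  7         1.25         1.0320         7.2243
  8         1.25         1.0042         8.0334
  9         1.25         0.9771         8.7936
  10    1,001.25       761.4961     7,614.9608
  Σ                    771.3316     7,662.3457
Price P = Σ PV = 771.3316.
Macaulay duration = Σ(t·PV) / P = 7,662.3457 / 771.3316 = 9.93392 half-year periods.
In years: 9.93392 / 2 = 4.96696 years.

4.967 years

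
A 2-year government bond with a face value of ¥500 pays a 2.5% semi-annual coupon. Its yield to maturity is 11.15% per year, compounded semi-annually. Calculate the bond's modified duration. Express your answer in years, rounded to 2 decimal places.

Periodic yield y = 0.05575. First find Macaulay duration:
  t   CF        PV=CF/(1+0.05575)^t    t·PV
  1         6.25         5.9200         5.9200
  2         6.25         5.6074        11.2147
  3         6.25         5.3113        15.9338
  4       506.25       407.4935     1,629.9740
  Σ                    424.3321     1,663.0424
P = 424.3321; Macaulay duration = 1,663.0424 / 424.3321 = 3.91920 half-year periods = 1.95960 years.
Modified duration = D_Mac / (1 + y) = 1.95960 / 1.05575 = 1.85612 years.

1.86 years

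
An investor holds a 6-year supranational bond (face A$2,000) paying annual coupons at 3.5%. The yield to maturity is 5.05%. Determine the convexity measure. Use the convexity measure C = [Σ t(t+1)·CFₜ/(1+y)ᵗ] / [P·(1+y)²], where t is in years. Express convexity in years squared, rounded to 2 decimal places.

33.79

With y = 0.0505:
  t   CF        PV=CF/(1+0.0505)^t    t·PV        t(t+1)·PV
  1        70.00        66.6349        66.6349         133.2699
  2        70.00        63.4316       126.8633         380.5898
  3        70.00        60.3823       181.1470         724.5880
  4        70.00        57.4796       229.9184       1,149.5922
  5        70.00        54.7164       273.5822       1,641.4929
  6     2,070.00     1,540.2599     9,241.5593      64,690.9152
  Σ                  1,842.9048    10,119.7051      68,720.4480
P = 1,842.9048.
Convexity = Σ t(t+1)·PV / [P·(1+y)²] = 68,720.4480 / (1,842.9048 × 1.103550) = 33.79022.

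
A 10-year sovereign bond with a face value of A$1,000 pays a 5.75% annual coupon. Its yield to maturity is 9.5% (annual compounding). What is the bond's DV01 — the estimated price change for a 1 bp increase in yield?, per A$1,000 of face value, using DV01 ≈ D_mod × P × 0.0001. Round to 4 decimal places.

Periodic yield y = 0.095.
  t   CF        PV=CF/(1+0.095)^t    t·PV
  1        57.50        52.5114        52.5114
  2        57.50        47.9556        95.9113
  3        57.50        43.7951       131.3853
  4        57.50        39.9955       159.9821
  5        57.50        36.5256       182.6280
  6        57.50        33.3567       200.1402
  7        57.50        30.4627       213.2392
  8        57.50        27.8199       222.5589
  9        57.50        25.4063       228.6564
  10    1,057.50       426.7163     4,267.1625
  Σ                    764.5451     5,754.1752
P = 764.5451; D_Mac = 7.52627 yrs; D_mod = 6.87331 yrs.
DV01 ≈ 6.87331 × 764.5451 × 0.0001 = 0.525495.

A$0.5255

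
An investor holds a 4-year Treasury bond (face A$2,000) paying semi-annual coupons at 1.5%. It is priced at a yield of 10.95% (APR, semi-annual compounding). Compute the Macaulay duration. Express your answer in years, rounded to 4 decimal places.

Periodic yield y = 0.05475. Discount each cash flow and weight by its period:
  t   CF        PV=CF/(1+0.05475)^t    t·PV
  1        15.00        14.2214        14.2214
  2        15.00        13.4832        26.9664
  3        15.00        12.7833        38.3499
  4        15.00        12.1197        48.4789
  5        15.00        11.4906        57.4531
  6        15.00        10.8942        65.3650
  7        15.00        10.3287        72.3007
  8     2,015.00     1,315.4634    10,523.7074
  Σ                  1,400.7845    10,846.8428
Price P = Σ PV = 1,400.7845.
Macaulay duration = Σ(t·PV) / P = 10,846.8428 / 1,400.7845 = 7.74341 half-year periods.
In years: 7.74341 / 2 = 3.87170 years.

3.8717 years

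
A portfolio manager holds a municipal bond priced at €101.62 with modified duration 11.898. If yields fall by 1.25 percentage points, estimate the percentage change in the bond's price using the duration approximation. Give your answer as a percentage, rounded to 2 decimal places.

Duration approximation: ΔP/P ≈ -D_mod · Δy = -11.898 × (-0.0125) = +0.148725.
As a percentage: +14.8725%.

+14.87%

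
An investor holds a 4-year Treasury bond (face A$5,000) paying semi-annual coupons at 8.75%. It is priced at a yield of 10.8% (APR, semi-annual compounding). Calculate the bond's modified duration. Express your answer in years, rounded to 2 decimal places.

3.26 years

Periodic yield y = 0.054. First find Macaulay duration:
  t   CF        PV=CF/(1+0.054)^t    t·PV
  1       218.75       207.5427       207.5427
  2       218.75       196.9096       393.8192
  3       218.75       186.8212       560.4637
  4       218.75       177.2497       708.9990
  5       218.75       168.1686       840.8432
  6       218.75       159.5528       957.3167
  7       218.75       151.3784     1,059.6485
  8     5,218.75     3,426.4280    27,411.4237
  Σ                  4,674.0510    32,140.0566
P = 4,674.0510; Macaulay duration = 32,140.0566 / 4,674.0510 = 6.87627 half-year periods = 3.43814 years.
Modified duration = D_Mac / (1 + y) = 3.43814 / 1.054 = 3.26199 years.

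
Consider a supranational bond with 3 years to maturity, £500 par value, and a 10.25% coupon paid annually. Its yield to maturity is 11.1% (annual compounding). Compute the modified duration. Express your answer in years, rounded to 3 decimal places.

2.454 years

Periodic yield y = 0.111. First find Macaulay duration:
  t   CF        PV=CF/(1+0.111)^t    t·PV
  1        51.25        46.1296        46.1296
  2        51.25        41.5208        83.0416
  3       551.25       401.9818     1,205.9455
  Σ                    489.6322     1,335.1167
P = 489.6322; Macaulay duration = 1,335.1167 / 489.6322 = 2.72677 years.
Modified duration = D_Mac / (1 + y) = 2.72677 / 1.111 = 2.45434 years.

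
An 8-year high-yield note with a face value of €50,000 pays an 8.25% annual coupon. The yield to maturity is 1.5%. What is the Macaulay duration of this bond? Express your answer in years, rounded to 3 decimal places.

Periodic yield y = 0.015. Discount each cash flow and weight by its year:
  t   CF        PV=CF/(1+0.015)^t    t·PV
  1     4,125.00     4,064.0394     4,064.0394
  2     4,125.00     4,003.9797     8,007.9594
  3     4,125.00     3,944.8076    11,834.4228
  4     4,125.00     3,886.5099    15,546.0398
  5     4,125.00     3,829.0738    19,145.3692
  6     4,125.00     3,772.4865    22,634.9193
  7     4,125.00     3,716.7355    26,017.1486
  8    54,125.00    48,047.3646   384,378.9166
  Σ                 75,264.9971   491,628.8151
Price P = Σ PV = 75,264.9971.
Macaulay duration = Σ(t·PV) / P = 491,628.8151 / 75,264.9971 = 6.53197 years.

6.532 years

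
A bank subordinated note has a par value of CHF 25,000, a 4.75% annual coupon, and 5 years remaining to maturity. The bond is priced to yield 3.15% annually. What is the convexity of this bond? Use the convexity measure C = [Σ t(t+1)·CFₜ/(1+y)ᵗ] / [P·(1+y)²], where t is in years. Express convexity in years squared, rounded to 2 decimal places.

With y = 0.0315:
  t   CF        PV=CF/(1+0.0315)^t    t·PV        t(t+1)·PV
  1     1,187.50     1,151.2361     1,151.2361       2,302.4721
  2     1,187.50     1,116.0796     2,232.1591       6,696.4773
  3     1,187.50     1,081.9967     3,245.9900      12,983.9600
  4     1,187.50     1,048.9546     4,195.8184      20,979.0919
  5    26,187.50    22,425.7966   112,128.9830     672,773.8979
  Σ                 26,824.0635   122,954.1865     715,735.8992
P = 26,824.0635.
Convexity = Σ t(t+1)·PV / [P·(1+y)²] = 715,735.8992 / (26,824.0635 × 1.063992) = 25.07782.

25.08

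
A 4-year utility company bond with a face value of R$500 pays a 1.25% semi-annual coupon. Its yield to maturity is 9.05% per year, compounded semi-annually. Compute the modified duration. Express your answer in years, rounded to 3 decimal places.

Periodic yield y = 0.04525. First find Macaulay duration:
  t   CF        PV=CF/(1+0.04525)^t    t·PV
  1        3.125         2.9897         2.9897
  2        3.125         2.8603         5.7206
  3        3.125         2.7365         8.2094
  4        3.125         2.6180        10.4720
  5        3.125         2.5047        12.5233
  6        3.125         2.3962        14.3774
  7        3.125         2.2925        16.0475
  8      503.125       353.1136     2,824.9091
  Σ                    371.5115     2,895.2489
P = 371.5115; Macaulay duration = 2,895.2489 / 371.5115 = 7.79316 half-year periods = 3.89658 years.
Modified duration = D_Mac / (1 + y) = 3.89658 / 1.04525 = 3.72789 years.

3.728 years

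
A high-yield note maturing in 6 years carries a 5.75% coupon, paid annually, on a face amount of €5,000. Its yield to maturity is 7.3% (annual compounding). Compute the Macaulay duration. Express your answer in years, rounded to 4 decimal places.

5.2075 years

Periodic yield y = 0.073. Discount each cash flow and weight by its year:
  t   CF        PV=CF/(1+0.073)^t    t·PV
  1       287.50       267.9404       267.9404
  2       287.50       249.7114       499.4228
  3       287.50       232.7227       698.1680
  4       287.50       216.8897       867.5589
  5       287.50       202.1339     1,010.6697
  6     5,287.50     3,464.5916    20,787.5496
  Σ                  4,633.9897    24,131.3094
Price P = Σ PV = 4,633.9897.
Macaulay duration = Σ(t·PV) / P = 24,131.3094 / 4,633.9897 = 5.20746 years.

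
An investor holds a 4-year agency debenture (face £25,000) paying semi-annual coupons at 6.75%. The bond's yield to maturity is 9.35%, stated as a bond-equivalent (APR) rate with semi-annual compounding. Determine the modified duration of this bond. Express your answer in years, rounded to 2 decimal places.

3.39 years

Periodic yield y = 0.04675. First find Macaulay duration:
  t   CF        PV=CF/(1+0.04675)^t    t·PV
  1       843.75       806.0664       806.0664
  2       843.75       770.0658     1,540.1316
  3       843.75       735.6731     2,207.0193
  4       843.75       702.8164     2,811.2657
  5       843.75       671.4272     3,357.1361
  6       843.75       641.4399     3,848.6394
  7       843.75       612.7919     4,289.5431
  8    25,843.75    17,931.2999   143,450.3994
  Σ                 22,871.5807   162,310.2010
P = 22,871.5807; Macaulay duration = 162,310.2010 / 22,871.5807 = 7.09659 half-year periods = 3.54829 years.
Modified duration = D_Mac / (1 + y) = 3.54829 / 1.04675 = 3.38982 years.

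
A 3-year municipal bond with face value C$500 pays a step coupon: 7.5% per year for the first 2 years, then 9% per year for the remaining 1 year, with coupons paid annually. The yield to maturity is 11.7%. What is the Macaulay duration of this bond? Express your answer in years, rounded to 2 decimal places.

2.79 years

Periodic yield y = 0.117. Discount each cash flow and weight by its year:
  t   CF        PV=CF/(1+0.117)^t    t·PV
  1        37.50        33.5721        33.5721
  2        37.50        30.0556        60.1111
  3       545.00       391.0542     1,173.1627
  Σ                    454.6819     1,266.8459
Price P = Σ PV = 454.6819.
Macaulay duration = Σ(t·PV) / P = 1,266.8459 / 454.6819 = 2.78622 years.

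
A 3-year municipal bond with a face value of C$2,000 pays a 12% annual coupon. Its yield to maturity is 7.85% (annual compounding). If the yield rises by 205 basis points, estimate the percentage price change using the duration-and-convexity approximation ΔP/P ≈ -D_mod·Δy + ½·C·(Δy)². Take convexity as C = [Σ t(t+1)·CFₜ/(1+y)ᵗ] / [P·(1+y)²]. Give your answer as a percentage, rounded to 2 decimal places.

-4.95%

With y = 0.0785:
  t   CF        PV=CF/(1+0.0785)^t    t·PV        t(t+1)·PV
  1       240.00       222.5313       222.5313         445.0626
  2       240.00       206.3341       412.6681       1,238.0044
  3     2,240.00     1,785.6139     5,356.8418      21,427.3674
  Σ                  2,214.4793     5,992.0413      23,110.4344
P = 2,214.4793; D_Mac = 2.70585 yrs; D_mod = 2.50890 yrs; C = 8.97214.
Duration effect: -2.50890 × (+0.0205) = -0.051432
Convexity effect: 0.5 × 8.97214 × (0.0205)² = +0.0018853
ΔP/P ≈ -0.051432 + 0.0018853 = -0.049547 = -4.9547%.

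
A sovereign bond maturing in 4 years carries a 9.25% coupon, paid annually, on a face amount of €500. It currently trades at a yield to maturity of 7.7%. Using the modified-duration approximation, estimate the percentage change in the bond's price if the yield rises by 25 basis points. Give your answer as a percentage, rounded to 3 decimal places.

Periodic yield y = 0.077. Modified duration first:
  t   CF        PV=CF/(1+0.077)^t    t·PV
  1        46.25        42.9434        42.9434
  2        46.25        39.8731        79.7463
  3        46.25        37.0224       111.0672
  4       546.25       406.0024     1,624.0097
  Σ                    525.8413     1,857.7666
P = 525.8413; D_Mac = 3.53294 yrs; D_mod = 3.53294/(1+0.077) = 3.28035 yrs.
ΔP/P ≈ -D_mod · Δy = -3.28035 × (+0.0025) = -0.008201 = -0.8201%.

-0.820%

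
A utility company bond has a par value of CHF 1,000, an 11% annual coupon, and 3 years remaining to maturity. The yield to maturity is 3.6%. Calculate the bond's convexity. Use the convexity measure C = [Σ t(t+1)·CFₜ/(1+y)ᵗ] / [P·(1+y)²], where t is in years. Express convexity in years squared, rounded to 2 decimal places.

With y = 0.036:
  t   CF        PV=CF/(1+0.036)^t    t·PV        t(t+1)·PV
  1       110.00       106.1776       106.1776         212.3552
  2       110.00       102.4880       204.9761         614.9282
  3     1,110.00       998.2601     2,994.7803      11,979.1212
  Σ                  1,206.9257     3,305.9340      12,806.4046
P = 1,206.9257.
Convexity = Σ t(t+1)·PV / [P·(1+y)²] = 12,806.4046 / (1,206.9257 × 1.073296) = 9.88615.

9.89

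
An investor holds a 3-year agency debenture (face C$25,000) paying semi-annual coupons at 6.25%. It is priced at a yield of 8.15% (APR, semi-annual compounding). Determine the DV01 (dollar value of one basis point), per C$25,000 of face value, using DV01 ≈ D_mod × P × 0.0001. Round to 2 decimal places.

C$6.33

Periodic yield y = 0.04075.
  t   CF        PV=CF/(1+0.04075)^t    t·PV
  1       781.25       750.6606       750.6606
  2       781.25       721.2689     1,442.5377
  3       781.25       693.0280     2,079.0840
  4       781.25       665.8929     2,663.5714
  5       781.25       639.8202     3,199.1009
  6    25,781.25    20,287.3561   121,724.1367
  Σ                 23,758.0266   131,859.0913
P = 23,758.0266; D_Mac = 5.55009 half-year periods = 2.77504 yrs; D_mod = 2.66639 yrs.
DV01 ≈ 2.66639 × 23,758.0266 × 0.0001 = 6.334811.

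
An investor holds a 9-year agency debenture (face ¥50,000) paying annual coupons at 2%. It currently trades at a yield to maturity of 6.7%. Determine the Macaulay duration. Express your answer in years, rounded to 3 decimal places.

8.152 years

Periodic yield y = 0.067. Discount each cash flow and weight by its year:
  t   CF        PV=CF/(1+0.067)^t    t·PV
  1     1,000.00       937.2071       937.2071
  2     1,000.00       878.3572     1,756.7144
  3     1,000.00       823.2026     2,469.6078
  4     1,000.00       771.5114     3,086.0454
  5     1,000.00       723.0659     3,615.3297
  6     1,000.00       677.6625     4,065.9753
  7     1,000.00       635.1102     4,445.7712
  8     1,000.00       595.2298     4,761.8382
  9    51,000.00    28,450.5326   256,054.7936
  Σ                 34,491.8793   281,193.2827
Price P = Σ PV = 34,491.8793.
Macaulay duration = Σ(t·PV) / P = 281,193.2827 / 34,491.8793 = 8.15245 years.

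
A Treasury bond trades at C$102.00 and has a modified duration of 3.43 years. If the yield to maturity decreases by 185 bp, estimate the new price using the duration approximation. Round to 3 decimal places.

Duration approximation: ΔP/P ≈ -D_mod · Δy = -3.43 × (-0.0185) = +0.063455.
New price ≈ 102.00 × (1 + 0.063455) = 108.47241.

C$108.472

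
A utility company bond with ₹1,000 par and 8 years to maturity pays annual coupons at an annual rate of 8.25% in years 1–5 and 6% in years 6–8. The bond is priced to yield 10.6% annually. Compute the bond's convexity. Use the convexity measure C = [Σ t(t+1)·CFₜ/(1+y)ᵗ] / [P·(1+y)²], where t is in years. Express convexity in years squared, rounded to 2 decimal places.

39.73

With y = 0.106:
  t   CF        PV=CF/(1+0.106)^t    t·PV        t(t+1)·PV
  1        82.50        74.5931        74.5931         149.1863
  2        82.50        67.4441       134.8881         404.6643
  3        82.50        60.9802       182.9405         731.7619
  4        82.50        55.1358       220.5431       1,102.7154
  5        82.50        49.8515       249.2575       1,495.5453
  6        60.00        32.7809       196.6852       1,376.7966
  7        60.00        29.6391       207.4739       1,659.7909
  8     1,060.00       473.4399     3,787.5191      34,087.6723
  Σ                    843.8645     5,053.9006      41,008.1330
P = 843.8645.
Convexity = Σ t(t+1)·PV / [P·(1+y)²] = 41,008.1330 / (843.8645 × 1.223236) = 39.72711.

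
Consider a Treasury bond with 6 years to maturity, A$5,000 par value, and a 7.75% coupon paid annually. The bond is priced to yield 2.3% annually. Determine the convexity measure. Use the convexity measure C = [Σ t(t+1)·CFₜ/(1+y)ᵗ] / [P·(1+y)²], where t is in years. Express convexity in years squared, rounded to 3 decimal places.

32.608

With y = 0.023:
  t   CF        PV=CF/(1+0.023)^t    t·PV        t(t+1)·PV
  1       387.50       378.7879       378.7879         757.5758
  2       387.50       370.2716       740.5433       2,221.6298
  3       387.50       361.9469     1,085.8406       4,343.3622
  4       387.50       353.8092     1,415.2370       7,076.1848
  5       387.50       345.8546     1,729.2729      10,375.6376
  6     5,387.50     4,700.3855    28,202.3132     197,416.1924
  Σ                  6,511.0557    33,551.9948     222,190.5826
P = 6,511.0557.
Convexity = Σ t(t+1)·PV / [P·(1+y)²] = 222,190.5826 / (6,511.0557 × 1.046529) = 32.60791.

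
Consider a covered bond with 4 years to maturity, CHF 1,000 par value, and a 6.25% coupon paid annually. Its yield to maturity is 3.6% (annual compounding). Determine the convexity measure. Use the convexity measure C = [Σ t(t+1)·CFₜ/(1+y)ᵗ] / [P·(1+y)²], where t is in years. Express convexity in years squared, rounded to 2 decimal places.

With y = 0.036:
  t   CF        PV=CF/(1+0.036)^t    t·PV        t(t+1)·PV
  1        62.50        60.3282        60.3282         120.6564
  2        62.50        58.2318       116.4637         349.3910
  3        62.50        56.2083       168.6250         674.5001
  4     1,062.50       922.3376     3,689.3504      18,446.7522
  Σ                  1,097.1060     4,034.7673      19,591.2996
P = 1,097.1060.
Convexity = Σ t(t+1)·PV / [P·(1+y)²] = 19,591.2996 / (1,097.1060 × 1.073296) = 16.63777.

16.64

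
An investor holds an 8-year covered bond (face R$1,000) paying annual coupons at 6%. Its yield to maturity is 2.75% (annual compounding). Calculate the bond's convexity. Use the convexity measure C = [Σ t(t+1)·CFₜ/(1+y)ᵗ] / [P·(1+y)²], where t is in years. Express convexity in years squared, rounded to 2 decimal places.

With y = 0.0275:
  t   CF        PV=CF/(1+0.0275)^t    t·PV        t(t+1)·PV
  1        60.00        58.3942        58.3942         116.7883
  2        60.00        56.8313       113.6626         340.9878
  3        60.00        55.3103       165.9308         663.7232
  4        60.00        53.8299       215.3198       1,076.5989
  5        60.00        52.3892       261.9462       1,571.6772
  6        60.00        50.9871       305.9226       2,141.4580
  7        60.00        49.6225       347.3573       2,778.8587
  8     1,060.00       853.2007     6,825.6059      61,430.4529
  Σ                  1,230.5652     8,294.1393      70,120.5450
P = 1,230.5652.
Convexity = Σ t(t+1)·PV / [P·(1+y)²] = 70,120.5450 / (1,230.5652 × 1.055756) = 53.97305.

53.97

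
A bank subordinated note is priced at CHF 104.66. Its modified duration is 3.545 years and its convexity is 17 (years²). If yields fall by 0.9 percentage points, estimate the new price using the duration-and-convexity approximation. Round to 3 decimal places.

CHF 108.071

Duration effect: -D_mod·Δy = -3.545 × (-0.009) = +0.031905
Convexity effect: ½·C·(Δy)² = 0.5 × 17 × (-0.009)² = +0.0006885
ΔP/P ≈ +0.031905 + 0.0006885 = +0.0325935
New price ≈ 104.66 × (1 + 0.0325935) = 108.07123571.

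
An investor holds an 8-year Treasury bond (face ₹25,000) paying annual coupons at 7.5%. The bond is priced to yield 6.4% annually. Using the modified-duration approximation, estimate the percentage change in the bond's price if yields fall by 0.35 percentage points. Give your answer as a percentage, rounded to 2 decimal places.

Periodic yield y = 0.064. Modified duration first:
  t   CF        PV=CF/(1+0.064)^t    t·PV
  1     1,875.00     1,762.2180     1,762.2180
  2     1,875.00     1,656.2200     3,312.4399
  3     1,875.00     1,556.5977     4,669.7931
  4     1,875.00     1,462.9678     5,851.8711
  5     1,875.00     1,374.9697     6,874.8486
  6     1,875.00     1,292.2648     7,753.5886
  7     1,875.00     1,214.5346     8,501.7419
  8    26,875.00    16,361.2111   130,889.6891
  Σ                 26,680.9837   169,616.1904
P = 26,680.9837; D_Mac = 6.35719 yrs; D_mod = 6.35719/(1+0.064) = 5.97481 yrs.
ΔP/P ≈ -D_mod · Δy = -5.97481 × (-0.0035) = +0.020912 = +2.0912%.

+2.09%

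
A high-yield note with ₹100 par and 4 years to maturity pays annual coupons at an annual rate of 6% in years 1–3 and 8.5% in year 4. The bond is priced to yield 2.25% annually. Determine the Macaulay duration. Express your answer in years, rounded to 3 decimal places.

3.702 years

Periodic yield y = 0.0225. Discount each cash flow and weight by its year:
  t   CF        PV=CF/(1+0.0225)^t    t·PV
  1         6.00         5.8680         5.8680
  2         6.00         5.7388        11.4777
  3         6.00         5.6126        16.8377
  4       108.50        99.2605       397.0420
  Σ                    116.4799       431.2254
Price P = Σ PV = 116.4799.
Macaulay duration = Σ(t·PV) / P = 431.2254 / 116.4799 = 3.70214 years.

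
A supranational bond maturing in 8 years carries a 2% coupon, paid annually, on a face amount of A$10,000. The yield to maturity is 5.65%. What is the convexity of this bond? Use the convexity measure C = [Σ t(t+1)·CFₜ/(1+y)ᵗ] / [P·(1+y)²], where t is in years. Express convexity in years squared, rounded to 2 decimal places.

57.94

With y = 0.0565:
  t   CF        PV=CF/(1+0.0565)^t    t·PV        t(t+1)·PV
  1       200.00       189.3043       189.3043         378.6086
  2       200.00       179.1806       358.3612       1,075.0836
  3       200.00       169.5983       508.7949       2,035.1796
  4       200.00       160.5284       642.1138       3,210.5688
  5       200.00       151.9436       759.7181       4,558.3088
  6       200.00       143.8179       862.9075       6,040.3524
  7       200.00       136.1268       952.8873       7,623.0982
  8    10,200.00     6,571.1921    52,569.5365     473,125.8282
  Σ                  7,701.6920    56,843.6235     498,047.0283
P = 7,701.6920.
Convexity = Σ t(t+1)·PV / [P·(1+y)²] = 498,047.0283 / (7,701.6920 × 1.116192) = 57.93556.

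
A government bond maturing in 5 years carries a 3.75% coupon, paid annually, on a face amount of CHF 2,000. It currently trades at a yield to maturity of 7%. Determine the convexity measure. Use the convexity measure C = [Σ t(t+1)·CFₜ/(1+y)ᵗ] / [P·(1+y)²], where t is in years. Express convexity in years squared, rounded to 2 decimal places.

With y = 0.07:
  t   CF        PV=CF/(1+0.07)^t    t·PV        t(t+1)·PV
  1        75.00        70.0935        70.0935         140.1869
  2        75.00        65.5079       131.0158         393.0474
  3        75.00        61.2223       183.6670         734.6681
  4        75.00        57.2171       228.8686       1,144.3428
  5     2,075.00     1,479.4463     7,397.2316      44,383.3897
  Σ                  1,733.4872     8,010.8765      46,795.6349
P = 1,733.4872.
Convexity = Σ t(t+1)·PV / [P·(1+y)²] = 46,795.6349 / (1,733.4872 × 1.144900) = 23.57855.

23.58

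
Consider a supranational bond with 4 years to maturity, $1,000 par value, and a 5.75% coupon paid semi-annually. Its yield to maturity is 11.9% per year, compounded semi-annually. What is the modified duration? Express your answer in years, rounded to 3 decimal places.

3.378 years

Periodic yield y = 0.0595. First find Macaulay duration:
  t   CF        PV=CF/(1+0.0595)^t    t·PV
  1        28.75        27.1354        27.1354
  2        28.75        25.6116        51.2231
  3        28.75        24.1732        72.5197
  4        28.75        22.8157        91.2628
  5        28.75        21.5344       107.6721
  6        28.75        20.3251       121.9504
  7        28.75        19.1836       134.2855
  8     1,028.75       647.8913     5,183.1305
  Σ                    808.6704     5,789.1797
P = 808.6704; Macaulay duration = 5,789.1797 / 808.6704 = 7.15889 half-year periods = 3.57944 years.
Modified duration = D_Mac / (1 + y) = 3.57944 / 1.0595 = 3.37843 years.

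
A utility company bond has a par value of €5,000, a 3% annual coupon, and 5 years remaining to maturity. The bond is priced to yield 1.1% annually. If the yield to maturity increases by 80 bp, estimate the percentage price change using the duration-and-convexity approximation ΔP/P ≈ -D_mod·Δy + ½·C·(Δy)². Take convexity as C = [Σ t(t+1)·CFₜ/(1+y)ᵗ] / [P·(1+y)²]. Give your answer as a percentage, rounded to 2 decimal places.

-3.66%

With y = 0.011:
  t   CF        PV=CF/(1+0.011)^t    t·PV        t(t+1)·PV
  1       150.00       148.3680       148.3680         296.7359
  2       150.00       146.7537       293.5073         880.5220
  3       150.00       145.1569       435.4708       1,741.8832
  4       150.00       143.5776       574.3103       2,871.5517
  5     5,150.00     4,875.8625    24,379.3126     146,275.8754
  Σ                  5,459.7186    25,830.9690     152,066.5681
P = 5,459.7186; D_Mac = 4.73119 yrs; D_mod = 4.67971 yrs; C = 27.24967.
Duration effect: -4.67971 × (+0.008) = -0.037438
Convexity effect: 0.5 × 27.24967 × (0.008)² = +0.0008720
ΔP/P ≈ -0.037438 + 0.0008720 = -0.036566 = -3.6566%.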